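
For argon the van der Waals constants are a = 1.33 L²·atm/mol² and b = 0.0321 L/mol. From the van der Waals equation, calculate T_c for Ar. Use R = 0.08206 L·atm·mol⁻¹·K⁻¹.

T_c ≈ 149.6 K

For a van der Waals gas, T_c = 8a/(27Rb).
T_c = 8×1.33/(27×0.08206×0.0321) = 10.640/0.071121 = 149.6 K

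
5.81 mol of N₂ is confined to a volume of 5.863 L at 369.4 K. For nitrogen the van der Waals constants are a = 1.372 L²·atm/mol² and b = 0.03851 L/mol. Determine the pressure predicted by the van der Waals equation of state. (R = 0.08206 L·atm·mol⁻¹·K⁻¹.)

P = nRT/(V − nb) − a n²/V²
nRT/(V − nb) = (5.81)(0.08206)(369.4)/(5.863 − 5.81×0.03851) = 176.12/5.6393 = 31.231 atm
a n²/V² = (1.372)(5.81)²/(5.863)² = 1.3473 atm
P = 31.231 − 1.3473 = 29.88 atm

P ≈ 29.88 atm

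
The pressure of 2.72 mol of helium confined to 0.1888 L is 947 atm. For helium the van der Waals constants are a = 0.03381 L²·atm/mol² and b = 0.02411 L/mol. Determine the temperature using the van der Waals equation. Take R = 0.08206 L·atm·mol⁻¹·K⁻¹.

T ≈ 526.7 K

T = (P + a n²/V²)(V − nb)/(nR)
P + a n²/V² = 947 + (0.03381)(2.72)²/(0.1888)² = 954.02 atm
V − nb = 0.1888 − (2.72)(0.02411) = 0.12322 L
T = (954.02)(0.12322)/((2.72)(0.08206)) = 526.7 K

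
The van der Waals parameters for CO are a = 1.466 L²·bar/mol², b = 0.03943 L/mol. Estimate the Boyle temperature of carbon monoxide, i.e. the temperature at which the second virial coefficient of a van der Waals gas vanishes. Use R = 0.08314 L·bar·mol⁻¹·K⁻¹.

For a van der Waals gas the second virial coefficient B₂ = b − a/(RT) vanishes at T_B = a/(Rb).
T_B = 1.466/(0.08314×0.03943) = 1.466/0.0032782 = 447.2 K

T_B ≈ 447.2 K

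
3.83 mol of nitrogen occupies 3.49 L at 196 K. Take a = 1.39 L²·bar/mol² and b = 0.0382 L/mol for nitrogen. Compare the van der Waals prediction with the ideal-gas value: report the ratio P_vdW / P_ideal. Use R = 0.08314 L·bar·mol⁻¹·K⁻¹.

P_vdW / P_ideal ≈ 0.9501

Ideal: P_ideal = nRT/V = (3.83)(0.08314)(196)/3.49 = 17.8830 bar
vdW: P = nRT/(V − nb) − a n²/V² = 62.4115/3.34369 − 20.3898/12.1801 = 18.6655 − 1.67403 = 16.9915 bar
Ratio = 16.9915/17.8830 = 0.9501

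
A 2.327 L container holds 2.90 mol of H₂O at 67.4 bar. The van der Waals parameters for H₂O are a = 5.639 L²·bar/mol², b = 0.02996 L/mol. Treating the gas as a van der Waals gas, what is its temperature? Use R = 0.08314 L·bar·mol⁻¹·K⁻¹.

T ≈ 707.6 K

T = (P + a n²/V²)(V − nb)/(nR)
P + a n²/V² = 67.4 + (5.639)(2.90)²/(2.327)² = 76.158 bar
V − nb = 2.327 − (2.90)(0.02996) = 2.2401 L
T = (76.158)(2.2401)/((2.90)(0.08314)) = 707.6 K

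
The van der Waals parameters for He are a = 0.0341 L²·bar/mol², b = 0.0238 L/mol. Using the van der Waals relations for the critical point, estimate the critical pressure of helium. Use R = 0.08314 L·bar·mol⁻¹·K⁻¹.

For a van der Waals gas, P_c = a/(27b²).
P_c = 0.0341/(27×(0.0238)²) = 0.0341/0.015294 = 2.230 bar

P_c ≈ 2.230 bar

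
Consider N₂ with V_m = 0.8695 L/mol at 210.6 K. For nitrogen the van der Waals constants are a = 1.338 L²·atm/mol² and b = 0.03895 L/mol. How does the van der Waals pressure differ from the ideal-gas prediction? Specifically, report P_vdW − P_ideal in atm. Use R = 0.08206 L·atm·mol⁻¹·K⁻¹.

ΔP ≈ -0.838 atm

Ideal: P_ideal = RT/V_m = (0.08206)(210.6)/0.8695 = 19.8756 atm
vdW: P = RT/(V_m − b) − a/V_m² = 17.2818/0.830550 − 1.338/0.756030 = 20.8077 − 1.76977 = 19.0379 atm
ΔP = 19.0379 − 19.8756 = -0.838 atm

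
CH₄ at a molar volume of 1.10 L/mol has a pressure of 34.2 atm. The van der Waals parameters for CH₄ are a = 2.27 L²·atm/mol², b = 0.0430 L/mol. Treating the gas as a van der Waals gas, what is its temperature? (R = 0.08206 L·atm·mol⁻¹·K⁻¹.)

T = (P + a/V_m²)(V_m − b)/R
P + a/V_m² = 34.2 + 2.27/(1.10)² = 36.076 atm
V_m − b = 1.10 − 0.0430 = 1.0570 L/mol
T = (36.076)(1.0570)/0.08206 = 464.7 K

T ≈ 464.7 K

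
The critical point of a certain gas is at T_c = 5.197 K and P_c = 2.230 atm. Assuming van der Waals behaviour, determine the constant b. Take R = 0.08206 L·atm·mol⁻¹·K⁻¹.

From T_c = 8a/(27Rb) and P_c = a/(27b²): b = R T_c/(8 P_c).
b = (0.08206)(5.197)/(8×2.230) = 0.42647/17.840 = 0.02391 L/mol

b ≈ 0.02391 L/mol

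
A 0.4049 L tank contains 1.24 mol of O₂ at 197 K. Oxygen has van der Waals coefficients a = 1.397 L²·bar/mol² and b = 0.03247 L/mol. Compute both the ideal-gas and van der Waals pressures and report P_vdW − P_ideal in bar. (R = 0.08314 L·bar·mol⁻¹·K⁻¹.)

ΔP ≈ -7.564 bar

Ideal: P_ideal = nRT/V = (1.24)(0.08314)(197)/0.4049 = 50.1591 bar
vdW: P = nRT/(V − nb) − a n²/V² = 20.3094/0.364637 − 2.14803/0.163944 = 55.6976 − 13.1022 = 42.5954 bar
ΔP = 42.5954 − 50.1591 = -7.564 bar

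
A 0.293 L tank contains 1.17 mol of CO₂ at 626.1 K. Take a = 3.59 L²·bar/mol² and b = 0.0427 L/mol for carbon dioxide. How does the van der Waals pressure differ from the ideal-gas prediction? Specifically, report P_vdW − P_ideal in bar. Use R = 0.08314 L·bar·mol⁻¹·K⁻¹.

Ideal: P_ideal = nRT/V = (1.17)(0.08314)(626.1)/0.293 = 207.860 bar
vdW: P = nRT/(V − nb) − a n²/V² = 60.9031/0.243041 − 4.91435/0.0858490 = 250.588 − 57.2441 = 193.344 bar
ΔP = 193.344 − 207.860 = -14.52 bar

ΔP ≈ -14.52 bar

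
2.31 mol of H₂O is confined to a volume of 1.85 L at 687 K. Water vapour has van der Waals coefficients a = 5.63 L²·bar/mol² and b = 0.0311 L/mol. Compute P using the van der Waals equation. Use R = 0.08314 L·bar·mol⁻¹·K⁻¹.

P = nRT/(V − nb) − a n²/V²
nRT/(V − nb) = (2.31)(0.08314)(687)/(1.85 − 2.31×0.0311) = 131.94/1.7782 = 74.199 bar
a n²/V² = (5.63)(2.31)²/(1.85)² = 8.7779 bar
P = 74.199 − 8.7779 = 65.42 bar

P ≈ 65.42 bar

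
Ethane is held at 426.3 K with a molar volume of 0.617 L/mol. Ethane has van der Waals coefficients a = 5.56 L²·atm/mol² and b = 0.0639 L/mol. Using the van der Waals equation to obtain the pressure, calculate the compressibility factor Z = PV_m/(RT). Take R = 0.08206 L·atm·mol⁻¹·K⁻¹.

Z ≈ 0.8579

P = RT/(V_m − b) − a/V_m² = (0.08206)(426.3)/(0.617 − 0.0639) − 5.56/(0.617)²
  = 34.982/0.55310 − 14.605 = 63.247 − 14.605 = 48.642 atm
Z = PV_m/(RT) = (48.642)(0.617)/((0.08206)(426.3)) = 30.012/34.982 = 0.8579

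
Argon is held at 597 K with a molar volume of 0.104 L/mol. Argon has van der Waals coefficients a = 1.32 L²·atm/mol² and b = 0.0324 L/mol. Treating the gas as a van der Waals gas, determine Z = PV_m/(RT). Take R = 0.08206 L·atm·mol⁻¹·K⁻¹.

P = RT/(V_m − b) − a/V_m² = (0.08206)(597)/(0.104 − 0.0324) − 1.32/(0.104)²
  = 48.990/0.071600 − 122.04 = 684.22 − 122.04 = 562.18 atm
Z = PV_m/(RT) = (562.18)(0.104)/((0.08206)(597)) = 58.467/48.990 = 1.193

Z ≈ 1.193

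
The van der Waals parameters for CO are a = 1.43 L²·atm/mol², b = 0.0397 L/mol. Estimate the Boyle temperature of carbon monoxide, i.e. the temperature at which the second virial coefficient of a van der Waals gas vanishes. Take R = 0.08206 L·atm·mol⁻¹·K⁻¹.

T_B ≈ 438.9 K

For a van der Waals gas the second virial coefficient B₂ = b − a/(RT) vanishes at T_B = a/(Rb).
T_B = 1.43/(0.08206×0.0397) = 1.43/0.0032578 = 438.9 K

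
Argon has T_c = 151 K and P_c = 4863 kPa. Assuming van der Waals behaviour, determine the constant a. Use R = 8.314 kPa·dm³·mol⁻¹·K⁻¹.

a ≈ 136.7 kPa·dm⁶/mol²

From T_c = 8a/(27Rb) and P_c = a/(27b²): a = 27 R² T_c²/(64 P_c).
a = 27×(8.314)²×(151)²/(64×4863) = 42553736/311232 = 136.7 kPa·dm⁶/mol²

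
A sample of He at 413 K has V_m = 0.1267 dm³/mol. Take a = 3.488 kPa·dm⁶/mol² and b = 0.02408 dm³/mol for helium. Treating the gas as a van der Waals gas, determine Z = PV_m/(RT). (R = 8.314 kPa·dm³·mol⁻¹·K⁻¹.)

P = RT/(V_m − b) − a/V_m² = (8.314)(413)/(0.1267 − 0.02408) − 3.488/(0.1267)²
  = 3433.7/0.10262 − 217.28 = 33460 − 217.28 = 33243 kPa
Z = PV_m/(RT) = (33243)(0.1267)/((8.314)(413)) = 4211.9/3433.7 = 1.227

Z ≈ 1.227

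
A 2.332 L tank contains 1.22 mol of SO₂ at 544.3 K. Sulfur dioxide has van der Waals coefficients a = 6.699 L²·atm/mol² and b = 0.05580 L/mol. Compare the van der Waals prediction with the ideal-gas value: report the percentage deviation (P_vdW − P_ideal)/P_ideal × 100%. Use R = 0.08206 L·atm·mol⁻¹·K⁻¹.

Ideal: P_ideal = nRT/V = (1.22)(0.08206)(544.3)/2.332 = 23.3669 atm
vdW: P = nRT/(V − nb) − a n²/V² = 54.4916/2.26392 − 9.97079/5.43822 = 24.0696 − 1.83347 = 22.2361 atm
% deviation = (22.2361 − 23.3669)/23.3669 × 100% = -4.84%

-4.84 %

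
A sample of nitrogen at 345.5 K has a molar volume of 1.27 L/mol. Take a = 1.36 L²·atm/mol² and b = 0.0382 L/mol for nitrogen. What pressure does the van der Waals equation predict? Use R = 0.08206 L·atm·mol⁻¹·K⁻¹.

P ≈ 22.17 atm

P = RT/(V_m − b) − a/V_m²
RT/(V_m − b) = (0.08206)(345.5)/(1.27 − 0.0382) = 28.352/1.2318 = 23.017 atm
a/V_m² = 1.36/(1.27)² = 0.84320 atm
P = 23.017 − 0.84320 = 22.17 atm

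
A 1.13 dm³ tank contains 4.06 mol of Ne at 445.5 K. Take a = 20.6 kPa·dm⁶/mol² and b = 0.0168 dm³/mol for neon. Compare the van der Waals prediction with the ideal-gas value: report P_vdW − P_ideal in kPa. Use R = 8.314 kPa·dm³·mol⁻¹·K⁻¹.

Ideal: P_ideal = nRT/V = (4.06)(8.314)(445.5)/1.13 = 13307.8 kPa
vdW: P = nRT/(V − nb) − a n²/V² = 15037.8/1.06179 − 339.562/1.27690 = 14162.7 − 265.927 = 13896.8 kPa
ΔP = 13896.8 − 13307.8 = 589 kPa

ΔP ≈ 589 kPa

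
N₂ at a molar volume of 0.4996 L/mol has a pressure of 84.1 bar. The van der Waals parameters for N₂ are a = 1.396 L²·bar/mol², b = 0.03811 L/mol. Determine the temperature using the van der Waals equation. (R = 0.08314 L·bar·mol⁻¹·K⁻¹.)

T ≈ 497.9 K

T = (P + a/V_m²)(V_m − b)/R
P + a/V_m² = 84.1 + 1.396/(0.4996)² = 89.693 bar
V_m − b = 0.4996 − 0.03811 = 0.46149 L/mol
T = (89.693)(0.46149)/0.08314 = 497.9 K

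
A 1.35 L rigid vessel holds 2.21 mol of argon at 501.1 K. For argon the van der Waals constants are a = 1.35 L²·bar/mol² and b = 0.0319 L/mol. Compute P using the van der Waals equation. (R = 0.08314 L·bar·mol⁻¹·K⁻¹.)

P ≈ 68.34 bar

P = nRT/(V − nb) − a n²/V²
nRT/(V − nb) = (2.21)(0.08314)(501.1)/(1.35 − 2.21×0.0319) = 92.072/1.2795 = 71.959 bar
a n²/V² = (1.35)(2.21)²/(1.35)² = 3.6179 bar
P = 71.959 − 3.6179 = 68.34 bar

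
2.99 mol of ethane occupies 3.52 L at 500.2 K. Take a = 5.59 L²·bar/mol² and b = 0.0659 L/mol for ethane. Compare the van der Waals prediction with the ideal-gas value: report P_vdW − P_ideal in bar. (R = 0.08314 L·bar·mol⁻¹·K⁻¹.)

Ideal: P_ideal = nRT/V = (2.99)(0.08314)(500.2)/3.52 = 35.3250 bar
vdW: P = nRT/(V − nb) − a n²/V² = 124.344/3.32296 − 49.9752/12.3904 = 37.4196 − 4.03338 = 33.3862 bar
ΔP = 33.3862 − 35.3250 = -1.939 bar

ΔP ≈ -1.939 bar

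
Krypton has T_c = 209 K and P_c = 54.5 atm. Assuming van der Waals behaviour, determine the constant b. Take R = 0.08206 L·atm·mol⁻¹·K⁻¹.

From T_c = 8a/(27Rb) and P_c = a/(27b²): b = R T_c/(8 P_c).
b = (0.08206)(209)/(8×54.5) = 17.151/436.00 = 0.03934 L/mol

b ≈ 0.03934 L/mol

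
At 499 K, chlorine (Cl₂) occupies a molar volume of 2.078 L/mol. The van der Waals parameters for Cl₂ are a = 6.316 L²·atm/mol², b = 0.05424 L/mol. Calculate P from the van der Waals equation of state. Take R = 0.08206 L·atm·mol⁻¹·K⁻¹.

P ≈ 18.77 atm

P = RT/(V_m − b) − a/V_m²
RT/(V_m − b) = (0.08206)(499)/(2.078 − 0.05424) = 40.948/2.0238 = 20.233 atm
a/V_m² = 6.316/(2.078)² = 1.4627 atm
P = 20.233 − 1.4627 = 18.77 atm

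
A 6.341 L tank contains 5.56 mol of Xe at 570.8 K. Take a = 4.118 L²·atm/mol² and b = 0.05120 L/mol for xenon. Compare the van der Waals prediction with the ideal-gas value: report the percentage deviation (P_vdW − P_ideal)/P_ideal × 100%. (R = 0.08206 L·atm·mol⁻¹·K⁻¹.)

-3.01 %

Ideal: P_ideal = nRT/V = (5.56)(0.08206)(570.8)/6.341 = 41.0707 atm
vdW: P = nRT/(V − nb) − a n²/V² = 260.430/6.05633 − 127.302/40.2083 = 43.0013 − 3.16606 = 39.8352 atm
% deviation = (39.8352 − 41.0707)/41.0707 × 100% = -3.01%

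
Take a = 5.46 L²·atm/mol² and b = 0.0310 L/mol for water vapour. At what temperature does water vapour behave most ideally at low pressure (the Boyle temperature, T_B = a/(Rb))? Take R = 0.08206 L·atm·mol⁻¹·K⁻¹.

T_B ≈ 2146 K

For a van der Waals gas the second virial coefficient B₂ = b − a/(RT) vanishes at T_B = a/(Rb).
T_B = 5.46/(0.08206×0.0310) = 5.46/0.0025439 = 2146 K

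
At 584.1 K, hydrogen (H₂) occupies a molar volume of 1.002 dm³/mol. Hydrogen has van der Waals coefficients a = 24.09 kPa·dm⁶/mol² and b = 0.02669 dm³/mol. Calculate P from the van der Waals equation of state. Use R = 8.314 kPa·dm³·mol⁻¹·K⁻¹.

P ≈ 4955 kPa

P = RT/(V_m − b) − a/V_m²
RT/(V_m − b) = (8.314)(584.1)/(1.002 − 0.02669) = 4856.2/0.97531 = 4979.1 kPa
a/V_m² = 24.09/(1.002)² = 23.994 kPa
P = 4979.1 − 23.994 = 4955 kPa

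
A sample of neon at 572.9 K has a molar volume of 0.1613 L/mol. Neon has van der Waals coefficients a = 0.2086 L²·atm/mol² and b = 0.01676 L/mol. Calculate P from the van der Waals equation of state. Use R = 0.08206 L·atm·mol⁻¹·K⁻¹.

P ≈ 317.2 atm

P = RT/(V_m − b) − a/V_m²
RT/(V_m − b) = (0.08206)(572.9)/(0.1613 − 0.01676) = 47.012/0.14454 = 325.25 atm
a/V_m² = 0.2086/(0.1613)² = 8.0176 atm
P = 325.25 − 8.0176 = 317.2 atm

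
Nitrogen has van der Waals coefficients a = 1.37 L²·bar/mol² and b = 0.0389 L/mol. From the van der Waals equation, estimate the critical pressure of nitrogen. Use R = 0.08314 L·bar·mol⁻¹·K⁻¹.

P_c ≈ 33.53 bar

For a van der Waals gas, P_c = a/(27b²).
P_c = 1.37/(27×(0.0389)²) = 1.37/0.040857 = 33.53 bar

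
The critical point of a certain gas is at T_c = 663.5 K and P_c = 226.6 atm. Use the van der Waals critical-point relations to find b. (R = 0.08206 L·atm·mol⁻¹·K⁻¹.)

From T_c = 8a/(27Rb) and P_c = a/(27b²): b = R T_c/(8 P_c).
b = (0.08206)(663.5)/(8×226.6) = 54.447/1812.8 = 0.03003 L/mol

b ≈ 0.03003 L/mol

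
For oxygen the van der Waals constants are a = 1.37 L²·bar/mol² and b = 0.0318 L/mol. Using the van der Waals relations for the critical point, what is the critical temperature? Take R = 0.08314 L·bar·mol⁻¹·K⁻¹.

For a van der Waals gas, T_c = 8a/(27Rb).
T_c = 8×1.37/(27×0.08314×0.0318) = 10.960/0.071384 = 153.5 K

T_c ≈ 153.5 K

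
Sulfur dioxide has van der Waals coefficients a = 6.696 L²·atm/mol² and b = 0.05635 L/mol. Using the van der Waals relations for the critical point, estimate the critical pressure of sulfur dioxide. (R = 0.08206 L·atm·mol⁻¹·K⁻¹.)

For a van der Waals gas, P_c = a/(27b²).
P_c = 6.696/(27×(0.05635)²) = 6.696/0.085734 = 78.10 atm

P_c ≈ 78.10 atm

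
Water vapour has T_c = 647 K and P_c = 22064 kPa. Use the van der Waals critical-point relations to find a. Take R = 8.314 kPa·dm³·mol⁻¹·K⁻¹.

From T_c = 8a/(27Rb) and P_c = a/(27b²): a = 27 R² T_c²/(64 P_c).
a = 27×(8.314)²×(647)²/(64×22064) = 781254201/1412096 = 553.3 kPa·dm⁶/mol²

a ≈ 553.3 kPa·dm⁶/mol²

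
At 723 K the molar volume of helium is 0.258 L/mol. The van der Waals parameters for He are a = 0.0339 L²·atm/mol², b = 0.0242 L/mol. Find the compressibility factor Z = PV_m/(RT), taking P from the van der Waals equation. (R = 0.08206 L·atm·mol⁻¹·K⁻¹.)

P = RT/(V_m − b) − a/V_m² = (0.08206)(723)/(0.258 − 0.0242) − 0.0339/(0.258)²
  = 59.329/0.23380 − 0.50928 = 253.76 − 0.50928 = 253.25 atm
Z = PV_m/(RT) = (253.25)(0.258)/((0.08206)(723)) = 65.339/59.329 = 1.101

Z ≈ 1.101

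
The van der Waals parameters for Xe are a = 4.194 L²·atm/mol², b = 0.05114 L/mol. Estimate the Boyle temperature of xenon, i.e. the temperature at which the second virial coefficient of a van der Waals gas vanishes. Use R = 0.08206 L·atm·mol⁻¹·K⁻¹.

T_B ≈ 999.4 K

For a van der Waals gas the second virial coefficient B₂ = b − a/(RT) vanishes at T_B = a/(Rb).
T_B = 4.194/(0.08206×0.05114) = 4.194/0.0041965 = 999.4 K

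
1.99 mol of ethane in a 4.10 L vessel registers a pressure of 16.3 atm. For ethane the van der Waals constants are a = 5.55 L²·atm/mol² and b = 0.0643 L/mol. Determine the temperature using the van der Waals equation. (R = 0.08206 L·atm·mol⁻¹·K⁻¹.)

T ≈ 428.3 K

T = (P + a n²/V²)(V − nb)/(nR)
P + a n²/V² = 16.3 + (5.55)(1.99)²/(4.10)² = 17.607 atm
V − nb = 4.10 − (1.99)(0.0643) = 3.9720 L
T = (17.607)(3.9720)/((1.99)(0.08206)) = 428.3 K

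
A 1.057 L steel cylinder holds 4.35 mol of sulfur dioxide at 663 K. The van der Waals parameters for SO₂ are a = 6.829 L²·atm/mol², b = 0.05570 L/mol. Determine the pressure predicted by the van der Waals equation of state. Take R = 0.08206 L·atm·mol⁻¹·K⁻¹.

P ≈ 174.8 atm

P = nRT/(V − nb) − a n²/V²
nRT/(V − nb) = (4.35)(0.08206)(663)/(1.057 − 4.35×0.05570) = 236.67/0.81471 = 290.50 atm
a n²/V² = (6.829)(4.35)²/(1.057)² = 115.66 atm
P = 290.50 − 115.66 = 174.8 atm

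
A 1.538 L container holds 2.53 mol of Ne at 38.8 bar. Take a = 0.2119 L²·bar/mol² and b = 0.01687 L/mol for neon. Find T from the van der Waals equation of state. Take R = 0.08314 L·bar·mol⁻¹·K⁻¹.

T ≈ 279.9 K

T = (P + a n²/V²)(V − nb)/(nR)
P + a n²/V² = 38.8 + (0.2119)(2.53)²/(1.538)² = 39.373 bar
V − nb = 1.538 − (2.53)(0.01687) = 1.4953 L
T = (39.373)(1.4953)/((2.53)(0.08314)) = 279.9 K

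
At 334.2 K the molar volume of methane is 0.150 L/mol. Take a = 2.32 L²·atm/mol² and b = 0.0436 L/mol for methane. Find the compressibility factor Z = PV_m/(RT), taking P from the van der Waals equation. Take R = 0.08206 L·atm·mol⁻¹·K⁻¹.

Z ≈ 0.8458

P = RT/(V_m − b) − a/V_m² = (0.08206)(334.2)/(0.150 − 0.0436) − 2.32/(0.150)²
  = 27.424/0.10640 − 103.11 = 257.74 − 103.11 = 154.63 atm
Z = PV_m/(RT) = (154.63)(0.150)/((0.08206)(334.2)) = 23.195/27.424 = 0.8458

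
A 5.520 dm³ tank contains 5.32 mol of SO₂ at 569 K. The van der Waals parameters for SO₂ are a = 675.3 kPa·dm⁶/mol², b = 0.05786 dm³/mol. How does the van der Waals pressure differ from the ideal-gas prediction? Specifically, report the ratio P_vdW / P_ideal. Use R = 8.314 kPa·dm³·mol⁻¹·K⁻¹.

Ideal: P_ideal = nRT/V = (5.32)(8.314)(569)/5.520 = 4559.27 kPa
vdW: P = nRT/(V − nb) − a n²/V² = 25167.1/5.21218 − 19112.6/30.4704 = 4828.52 − 627.251 = 4201.27 kPa
Ratio = 4201.27/4559.27 = 0.9215

P_vdW / P_ideal ≈ 0.9215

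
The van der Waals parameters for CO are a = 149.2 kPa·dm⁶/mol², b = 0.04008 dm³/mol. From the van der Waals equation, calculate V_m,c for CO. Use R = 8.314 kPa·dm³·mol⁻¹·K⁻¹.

V_m,c ≈ 0.1202 dm³/mol

For a van der Waals gas, V_m,c = 3b.
V_m,c = 3×0.04008 = 0.1202 dm³/mol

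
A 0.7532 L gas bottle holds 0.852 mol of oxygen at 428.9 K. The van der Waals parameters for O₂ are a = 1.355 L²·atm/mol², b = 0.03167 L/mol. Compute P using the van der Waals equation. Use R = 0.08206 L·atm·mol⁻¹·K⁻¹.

P ≈ 39.56 atm

P = nRT/(V − nb) − a n²/V²
nRT/(V − nb) = (0.852)(0.08206)(428.9)/(0.7532 − 0.852×0.03167) = 29.987/0.72622 = 41.292 atm
a n²/V² = (1.355)(0.852)²/(0.7532)² = 1.7338 atm
P = 41.292 − 1.7338 = 39.56 atm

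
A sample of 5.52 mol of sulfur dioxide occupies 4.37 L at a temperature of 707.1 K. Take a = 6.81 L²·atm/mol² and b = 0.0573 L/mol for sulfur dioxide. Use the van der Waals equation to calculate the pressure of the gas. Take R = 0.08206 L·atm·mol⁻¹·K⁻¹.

P = nRT/(V − nb) − a n²/V²
nRT/(V − nb) = (5.52)(0.08206)(707.1)/(4.37 − 5.52×0.0573) = 320.30/4.0537 = 79.014 atm
a n²/V² = (6.81)(5.52)²/(4.37)² = 10.866 atm
P = 79.014 − 10.866 = 68.15 atm

P ≈ 68.15 atm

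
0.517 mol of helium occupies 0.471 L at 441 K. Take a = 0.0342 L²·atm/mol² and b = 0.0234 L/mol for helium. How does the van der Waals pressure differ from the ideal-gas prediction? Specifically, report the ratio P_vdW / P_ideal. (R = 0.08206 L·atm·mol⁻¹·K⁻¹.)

P_vdW / P_ideal ≈ 1.025

Ideal: P_ideal = nRT/V = (0.517)(0.08206)(441)/0.471 = 39.7228 atm
vdW: P = nRT/(V − nb) − a n²/V² = 18.7094/0.458902 − 0.00914128/0.221841 = 40.7699 − 0.0412064 = 40.7287 atm
Ratio = 40.7287/39.7228 = 1.025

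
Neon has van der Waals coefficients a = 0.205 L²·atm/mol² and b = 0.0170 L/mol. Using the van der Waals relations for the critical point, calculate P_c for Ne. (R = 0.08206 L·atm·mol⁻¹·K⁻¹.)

P_c ≈ 26.27 atm

For a van der Waals gas, P_c = a/(27b²).
P_c = 0.205/(27×(0.0170)²) = 0.205/0.0078030 = 26.27 atm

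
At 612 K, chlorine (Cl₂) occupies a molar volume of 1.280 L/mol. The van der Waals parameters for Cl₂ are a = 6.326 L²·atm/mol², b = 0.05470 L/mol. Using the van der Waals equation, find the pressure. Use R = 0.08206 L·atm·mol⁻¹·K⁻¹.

P = RT/(V_m − b) − a/V_m²
RT/(V_m − b) = (0.08206)(612)/(1.280 − 0.05470) = 50.221/1.2253 = 40.987 atm
a/V_m² = 6.326/(1.280)² = 3.8611 atm
P = 40.987 − 3.8611 = 37.13 atm

P ≈ 37.13 atm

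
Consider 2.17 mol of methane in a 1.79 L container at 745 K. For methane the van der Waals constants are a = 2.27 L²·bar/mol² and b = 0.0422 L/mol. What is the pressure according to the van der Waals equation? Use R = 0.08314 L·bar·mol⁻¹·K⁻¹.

P = nRT/(V − nb) − a n²/V²
nRT/(V − nb) = (2.17)(0.08314)(745)/(1.79 − 2.17×0.0422) = 134.41/1.6984 = 79.139 bar
a n²/V² = (2.27)(2.17)²/(1.79)² = 3.3361 bar
P = 79.139 − 3.3361 = 75.80 bar

P ≈ 75.80 bar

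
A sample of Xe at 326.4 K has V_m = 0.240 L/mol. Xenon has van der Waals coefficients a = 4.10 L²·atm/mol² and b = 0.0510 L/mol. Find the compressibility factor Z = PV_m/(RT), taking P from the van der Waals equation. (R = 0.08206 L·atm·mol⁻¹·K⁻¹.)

Z ≈ 0.6320

P = RT/(V_m − b) − a/V_m² = (0.08206)(326.4)/(0.240 − 0.0510) − 4.10/(0.240)²
  = 26.784/0.18900 − 71.181 = 141.71 − 71.181 = 70.53 atm
Z = PV_m/(RT) = (70.53)(0.240)/((0.08206)(326.4)) = 16.927/26.784 = 0.6320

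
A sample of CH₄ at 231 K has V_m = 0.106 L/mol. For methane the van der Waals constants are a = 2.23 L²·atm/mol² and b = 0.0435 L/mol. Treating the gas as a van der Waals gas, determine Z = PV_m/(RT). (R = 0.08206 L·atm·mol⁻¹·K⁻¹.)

P = RT/(V_m − b) − a/V_m² = (0.08206)(231)/(0.106 − 0.0435) − 2.23/(0.106)²
  = 18.956/0.062500 − 198.47 = 303.30 − 198.47 = 104.83 atm
Z = PV_m/(RT) = (104.83)(0.106)/((0.08206)(231)) = 11.112/18.956 = 0.5862

Z ≈ 0.5862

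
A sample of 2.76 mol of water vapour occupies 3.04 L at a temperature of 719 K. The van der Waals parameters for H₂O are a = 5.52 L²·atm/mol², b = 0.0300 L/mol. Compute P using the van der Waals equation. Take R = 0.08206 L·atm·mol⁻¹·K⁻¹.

P ≈ 50.52 atm

P = nRT/(V − nb) − a n²/V²
nRT/(V − nb) = (2.76)(0.08206)(719)/(3.04 − 2.76×0.0300) = 162.84/2.9572 = 55.066 atm
a n²/V² = (5.52)(2.76)²/(3.04)² = 4.5500 atm
P = 55.066 − 4.5500 = 50.52 atm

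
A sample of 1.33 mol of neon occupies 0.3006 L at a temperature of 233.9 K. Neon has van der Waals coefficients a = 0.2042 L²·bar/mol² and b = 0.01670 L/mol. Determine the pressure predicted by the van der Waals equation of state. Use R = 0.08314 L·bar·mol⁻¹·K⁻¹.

P ≈ 88.91 bar

P = nRT/(V − nb) − a n²/V²
nRT/(V − nb) = (1.33)(0.08314)(233.9)/(0.3006 − 1.33×0.01670) = 25.864/0.27839 = 92.906 bar
a n²/V² = (0.2042)(1.33)²/(0.3006)² = 3.9974 bar
P = 92.906 − 3.9974 = 88.91 bar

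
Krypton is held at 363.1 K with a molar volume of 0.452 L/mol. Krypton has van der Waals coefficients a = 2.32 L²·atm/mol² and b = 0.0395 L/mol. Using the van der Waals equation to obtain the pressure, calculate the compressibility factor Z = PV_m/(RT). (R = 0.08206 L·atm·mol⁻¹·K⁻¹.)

Z ≈ 0.9235

P = RT/(V_m − b) − a/V_m² = (0.08206)(363.1)/(0.452 − 0.0395) − 2.32/(0.452)²
  = 29.796/0.41250 − 11.356 = 72.233 − 11.356 = 60.877 atm
Z = PV_m/(RT) = (60.877)(0.452)/((0.08206)(363.1)) = 27.516/29.796 = 0.9235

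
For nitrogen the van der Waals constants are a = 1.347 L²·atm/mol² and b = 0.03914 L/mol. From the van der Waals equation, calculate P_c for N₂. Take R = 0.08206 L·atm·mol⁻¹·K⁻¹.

P_c ≈ 32.57 atm

For a van der Waals gas, P_c = a/(27b²).
P_c = 1.347/(27×(0.03914)²) = 1.347/0.041362 = 32.57 atm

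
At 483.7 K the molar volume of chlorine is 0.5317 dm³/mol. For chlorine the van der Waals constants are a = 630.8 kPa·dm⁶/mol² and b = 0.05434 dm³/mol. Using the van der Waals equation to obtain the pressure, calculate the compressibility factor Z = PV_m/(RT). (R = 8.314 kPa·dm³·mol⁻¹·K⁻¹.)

P = RT/(V_m − b) − a/V_m² = (8.314)(483.7)/(0.5317 − 0.05434) − 630.8/(0.5317)²
  = 4021.5/0.47736 − 2231.3 = 8424.5 − 2231.3 = 6193.2 kPa
Z = PV_m/(RT) = (6193.2)(0.5317)/((8.314)(483.7)) = 3292.9/4021.5 = 0.8188

Z ≈ 0.8188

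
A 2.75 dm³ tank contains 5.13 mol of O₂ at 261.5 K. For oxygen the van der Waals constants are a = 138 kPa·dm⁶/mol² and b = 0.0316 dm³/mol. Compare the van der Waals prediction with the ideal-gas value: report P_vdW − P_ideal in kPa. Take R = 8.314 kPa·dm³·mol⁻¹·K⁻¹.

ΔP ≈ -226.2 kPa

Ideal: P_ideal = nRT/V = (5.13)(8.314)(261.5)/2.75 = 4055.71 kPa
vdW: P = nRT/(V − nb) − a n²/V² = 11153.2/2.58789 − 3631.73/7.56250 = 4309.77 − 480.229 = 3829.54 kPa
ΔP = 3829.54 − 4055.71 = -226.2 kPa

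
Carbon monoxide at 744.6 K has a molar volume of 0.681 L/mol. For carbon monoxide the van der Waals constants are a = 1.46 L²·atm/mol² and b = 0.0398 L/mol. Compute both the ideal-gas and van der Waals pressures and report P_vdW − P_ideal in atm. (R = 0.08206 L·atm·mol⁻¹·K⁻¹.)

ΔP ≈ 2.421 atm

Ideal: P_ideal = RT/V_m = (0.08206)(744.6)/0.681 = 89.7238 atm
vdW: P = RT/(V_m − b) − a/V_m² = 61.1019/0.641200 − 1.46/0.463761 = 95.2930 − 3.14817 = 92.1448 atm
ΔP = 92.1448 − 89.7238 = 2.421 atm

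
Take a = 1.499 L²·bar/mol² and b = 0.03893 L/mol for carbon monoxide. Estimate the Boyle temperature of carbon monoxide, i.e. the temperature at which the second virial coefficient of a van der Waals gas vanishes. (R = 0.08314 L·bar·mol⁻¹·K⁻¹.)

T_B ≈ 463.1 K

For a van der Waals gas the second virial coefficient B₂ = b − a/(RT) vanishes at T_B = a/(Rb).
T_B = 1.499/(0.08314×0.03893) = 1.499/0.0032366 = 463.1 K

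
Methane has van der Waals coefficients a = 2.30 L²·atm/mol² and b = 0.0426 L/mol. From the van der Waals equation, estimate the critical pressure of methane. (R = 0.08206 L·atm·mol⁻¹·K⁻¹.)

For a van der Waals gas, P_c = a/(27b²).
P_c = 2.30/(27×(0.0426)²) = 2.30/0.048999 = 46.94 atm

P_c ≈ 46.94 atm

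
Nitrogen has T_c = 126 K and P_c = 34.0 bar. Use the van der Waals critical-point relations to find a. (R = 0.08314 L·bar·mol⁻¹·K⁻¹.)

From T_c = 8a/(27Rb) and P_c = a/(27b²): a = 27 R² T_c²/(64 P_c).
a = 27×(0.08314)²×(126)²/(64×34.0) = 2963.0/2176.0 = 1.362 L²·bar/mol²

a ≈ 1.362 L²·bar/mol²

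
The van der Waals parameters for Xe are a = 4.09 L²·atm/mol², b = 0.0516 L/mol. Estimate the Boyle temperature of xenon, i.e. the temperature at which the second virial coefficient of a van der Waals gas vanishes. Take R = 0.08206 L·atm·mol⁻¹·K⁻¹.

T_B ≈ 965.9 K

For a van der Waals gas the second virial coefficient B₂ = b − a/(RT) vanishes at T_B = a/(Rb).
T_B = 4.09/(0.08206×0.0516) = 4.09/0.0042343 = 965.9 K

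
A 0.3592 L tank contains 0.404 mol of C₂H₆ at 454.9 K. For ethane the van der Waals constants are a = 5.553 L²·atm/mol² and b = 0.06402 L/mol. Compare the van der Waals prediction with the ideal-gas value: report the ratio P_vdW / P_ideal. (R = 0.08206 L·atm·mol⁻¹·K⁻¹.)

Ideal: P_ideal = nRT/V = (0.404)(0.08206)(454.9)/0.3592 = 41.9848 atm
vdW: P = nRT/(V − nb) − a n²/V² = 15.0810/0.333336 − 0.906338/0.129025 = 45.2426 − 7.02451 = 38.2181 atm
Ratio = 38.2181/41.9848 = 0.9103

P_vdW / P_ideal ≈ 0.9103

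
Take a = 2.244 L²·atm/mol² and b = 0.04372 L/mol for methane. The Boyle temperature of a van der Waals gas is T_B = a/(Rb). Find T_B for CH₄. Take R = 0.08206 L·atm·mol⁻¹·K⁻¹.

T_B ≈ 625.5 K

For a van der Waals gas the second virial coefficient B₂ = b − a/(RT) vanishes at T_B = a/(Rb).
T_B = 2.244/(0.08206×0.04372) = 2.244/0.0035877 = 625.5 K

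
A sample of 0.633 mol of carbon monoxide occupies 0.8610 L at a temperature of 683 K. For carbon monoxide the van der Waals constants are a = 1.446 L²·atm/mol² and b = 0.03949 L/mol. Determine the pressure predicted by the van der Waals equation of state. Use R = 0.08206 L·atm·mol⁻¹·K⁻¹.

P ≈ 41.66 atm

P = nRT/(V − nb) − a n²/V²
nRT/(V − nb) = (0.633)(0.08206)(683)/(0.8610 − 0.633×0.03949) = 35.478/0.83600 = 42.438 atm
a n²/V² = (1.446)(0.633)²/(0.8610)² = 0.78157 atm
P = 42.438 − 0.78157 = 41.66 atm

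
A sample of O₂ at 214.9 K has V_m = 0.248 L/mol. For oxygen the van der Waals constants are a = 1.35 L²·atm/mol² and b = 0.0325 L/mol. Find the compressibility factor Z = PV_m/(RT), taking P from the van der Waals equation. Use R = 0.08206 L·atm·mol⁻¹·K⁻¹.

Z ≈ 0.8421

P = RT/(V_m − b) − a/V_m² = (0.08206)(214.9)/(0.248 − 0.0325) − 1.35/(0.248)²
  = 17.635/0.21550 − 21.950 = 81.833 − 21.950 = 59.883 atm
Z = PV_m/(RT) = (59.883)(0.248)/((0.08206)(214.9)) = 14.851/17.635 = 0.8421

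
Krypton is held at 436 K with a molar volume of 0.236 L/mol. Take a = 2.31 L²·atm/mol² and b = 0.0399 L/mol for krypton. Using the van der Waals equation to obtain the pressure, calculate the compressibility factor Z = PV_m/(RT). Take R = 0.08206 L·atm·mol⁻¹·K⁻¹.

P = RT/(V_m − b) − a/V_m² = (0.08206)(436)/(0.236 − 0.0399) − 2.31/(0.236)²
  = 35.778/0.19610 − 41.475 = 182.45 − 41.475 = 140.98 atm
Z = PV_m/(RT) = (140.98)(0.236)/((0.08206)(436)) = 33.271/35.778 = 0.9299

Z ≈ 0.9299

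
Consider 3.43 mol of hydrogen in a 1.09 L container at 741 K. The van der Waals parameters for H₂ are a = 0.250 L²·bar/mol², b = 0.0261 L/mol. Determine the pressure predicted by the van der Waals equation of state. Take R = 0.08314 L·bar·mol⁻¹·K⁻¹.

P ≈ 208.7 bar

P = nRT/(V − nb) − a n²/V²
nRT/(V − nb) = (3.43)(0.08314)(741)/(1.09 − 3.43×0.0261) = 211.31/1.0005 = 211.20 bar
a n²/V² = (0.250)(3.43)²/(1.09)² = 2.4756 bar
P = 211.20 − 2.4756 = 208.7 bar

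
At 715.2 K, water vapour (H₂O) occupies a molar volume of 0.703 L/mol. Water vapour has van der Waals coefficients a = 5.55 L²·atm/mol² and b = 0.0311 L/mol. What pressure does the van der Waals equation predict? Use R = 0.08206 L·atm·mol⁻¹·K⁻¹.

P ≈ 76.12 atm

P = RT/(V_m − b) − a/V_m²
RT/(V_m − b) = (0.08206)(715.2)/(0.703 − 0.0311) = 58.689/0.67190 = 87.348 atm
a/V_m² = 5.55/(0.703)² = 11.230 atm
P = 87.348 − 11.230 = 76.12 atm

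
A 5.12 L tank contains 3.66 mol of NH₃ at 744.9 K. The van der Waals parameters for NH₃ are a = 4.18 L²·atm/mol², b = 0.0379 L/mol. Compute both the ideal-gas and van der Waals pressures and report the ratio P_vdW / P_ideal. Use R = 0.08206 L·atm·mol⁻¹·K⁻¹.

Ideal: P_ideal = nRT/V = (3.66)(0.08206)(744.9)/5.12 = 43.6959 atm
vdW: P = nRT/(V − nb) − a n²/V² = 223.723/4.98129 − 55.9936/26.2144 = 44.9127 − 2.13599 = 42.7767 atm
Ratio = 42.7767/43.6959 = 0.9790

P_vdW / P_ideal ≈ 0.9790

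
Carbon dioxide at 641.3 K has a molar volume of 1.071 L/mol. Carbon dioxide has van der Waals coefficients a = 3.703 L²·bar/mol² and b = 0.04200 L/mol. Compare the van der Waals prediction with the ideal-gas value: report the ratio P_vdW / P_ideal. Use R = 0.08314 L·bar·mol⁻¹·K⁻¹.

Ideal: P_ideal = RT/V_m = (0.08314)(641.3)/1.071 = 49.7831 bar
vdW: P = RT/(V_m − b) − a/V_m² = 53.3177/1.02900 − 3.703/1.14704 = 51.8151 − 3.22831 = 48.5868 bar
Ratio = 48.5868/49.7831 = 0.9760

P_vdW / P_ideal ≈ 0.9760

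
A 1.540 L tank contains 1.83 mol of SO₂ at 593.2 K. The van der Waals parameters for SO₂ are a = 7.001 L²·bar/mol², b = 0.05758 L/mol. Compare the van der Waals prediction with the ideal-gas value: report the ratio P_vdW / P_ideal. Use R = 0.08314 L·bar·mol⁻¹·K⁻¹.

Ideal: P_ideal = nRT/V = (1.83)(0.08314)(593.2)/1.540 = 58.6059 bar
vdW: P = nRT/(V − nb) − a n²/V² = 90.2531/1.43463 − 23.4456/2.37160 = 62.9104 − 9.88598 = 53.0244 bar
Ratio = 53.0244/58.6059 = 0.9048

P_vdW / P_ideal ≈ 0.9048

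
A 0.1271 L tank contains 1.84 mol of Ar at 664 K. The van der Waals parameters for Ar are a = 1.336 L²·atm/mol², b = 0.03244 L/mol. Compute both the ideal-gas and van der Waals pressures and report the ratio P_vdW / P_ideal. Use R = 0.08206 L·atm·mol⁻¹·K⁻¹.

P_vdW / P_ideal ≈ 1.531

Ideal: P_ideal = nRT/V = (1.84)(0.08206)(664)/0.1271 = 788.809 atm
vdW: P = nRT/(V − nb) − a n²/V² = 100.258/0.0674104 − 4.52316/0.0161544 = 1487.28 − 279.996 = 1207.28 atm
Ratio = 1207.28/788.809 = 1.531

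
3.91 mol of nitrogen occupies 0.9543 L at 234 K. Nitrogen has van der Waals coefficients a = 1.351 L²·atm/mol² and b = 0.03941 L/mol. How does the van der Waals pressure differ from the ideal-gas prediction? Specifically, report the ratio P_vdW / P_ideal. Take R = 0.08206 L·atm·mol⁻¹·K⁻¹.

Ideal: P_ideal = nRT/V = (3.91)(0.08206)(234)/0.9543 = 78.6754 atm
vdW: P = nRT/(V − nb) − a n²/V² = 75.0800/0.800207 − 20.6542/0.910688 = 93.8257 − 22.6798 = 71.1459 atm
Ratio = 71.1459/78.6754 = 0.9043

P_vdW / P_ideal ≈ 0.9043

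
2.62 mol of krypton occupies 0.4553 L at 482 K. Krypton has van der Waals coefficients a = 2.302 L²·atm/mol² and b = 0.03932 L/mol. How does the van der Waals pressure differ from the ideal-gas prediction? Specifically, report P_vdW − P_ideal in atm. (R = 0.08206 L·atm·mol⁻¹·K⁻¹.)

Ideal: P_ideal = nRT/V = (2.62)(0.08206)(482)/0.4553 = 227.605 atm
vdW: P = nRT/(V − nb) − a n²/V² = 103.629/0.352282 − 15.8018/0.207298 = 294.165 − 76.2275 = 217.938 atm
ΔP = 217.938 − 227.605 = -9.67 atm

ΔP ≈ -9.67 atm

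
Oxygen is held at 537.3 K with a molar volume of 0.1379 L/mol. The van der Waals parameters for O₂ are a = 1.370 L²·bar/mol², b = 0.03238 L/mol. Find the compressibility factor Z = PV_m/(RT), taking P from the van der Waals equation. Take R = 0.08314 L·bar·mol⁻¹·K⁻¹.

P = RT/(V_m − b) − a/V_m² = (0.08314)(537.3)/(0.1379 − 0.03238) − 1.370/(0.1379)²
  = 44.671/0.10552 − 72.043 = 423.34 − 72.043 = 351.30 bar
Z = PV_m/(RT) = (351.30)(0.1379)/((0.08314)(537.3)) = 48.444/44.671 = 1.084

Z ≈ 1.084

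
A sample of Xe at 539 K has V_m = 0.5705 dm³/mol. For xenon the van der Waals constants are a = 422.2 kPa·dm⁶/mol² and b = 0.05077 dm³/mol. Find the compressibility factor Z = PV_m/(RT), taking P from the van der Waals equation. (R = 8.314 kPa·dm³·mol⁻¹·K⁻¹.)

Z ≈ 0.9325

P = RT/(V_m − b) − a/V_m² = (8.314)(539)/(0.5705 − 0.05077) − 422.2/(0.5705)²
  = 4481.2/0.51973 − 1297.2 = 8622.2 − 1297.2 = 7325.0 kPa
Z = PV_m/(RT) = (7325.0)(0.5705)/((8.314)(539)) = 4178.9/4481.2 = 0.9325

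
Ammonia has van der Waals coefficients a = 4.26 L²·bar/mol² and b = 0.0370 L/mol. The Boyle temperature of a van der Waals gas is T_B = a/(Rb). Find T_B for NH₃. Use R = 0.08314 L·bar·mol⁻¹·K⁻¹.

For a van der Waals gas the second virial coefficient B₂ = b − a/(RT) vanishes at T_B = a/(Rb).
T_B = 4.26/(0.08314×0.0370) = 4.26/0.0030762 = 1385 K

T_B ≈ 1385 K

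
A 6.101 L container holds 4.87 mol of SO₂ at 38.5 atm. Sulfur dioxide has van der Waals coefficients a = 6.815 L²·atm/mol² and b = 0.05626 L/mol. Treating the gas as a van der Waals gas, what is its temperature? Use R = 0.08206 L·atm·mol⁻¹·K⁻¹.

T ≈ 624.7 K

T = (P + a n²/V²)(V − nb)/(nR)
P + a n²/V² = 38.5 + (6.815)(4.87)²/(6.101)² = 42.842 atm
V − nb = 6.101 − (4.87)(0.05626) = 5.8270 L
T = (42.842)(5.8270)/((4.87)(0.08206)) = 624.7 K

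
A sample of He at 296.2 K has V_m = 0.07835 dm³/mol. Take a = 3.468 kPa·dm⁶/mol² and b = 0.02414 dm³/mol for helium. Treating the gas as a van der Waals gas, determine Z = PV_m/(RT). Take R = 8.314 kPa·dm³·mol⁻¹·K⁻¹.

P = RT/(V_m − b) − a/V_m² = (8.314)(296.2)/(0.07835 − 0.02414) − 3.468/(0.07835)²
  = 2462.6/0.054210 − 564.94 = 45427 − 564.94 = 44862 kPa
Z = PV_m/(RT) = (44862)(0.07835)/((8.314)(296.2)) = 3514.9/2462.6 = 1.427

Z ≈ 1.427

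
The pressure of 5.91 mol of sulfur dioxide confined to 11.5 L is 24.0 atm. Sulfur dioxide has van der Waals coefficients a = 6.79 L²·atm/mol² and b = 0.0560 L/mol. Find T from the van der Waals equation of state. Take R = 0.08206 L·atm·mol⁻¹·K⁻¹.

T = (P + a n²/V²)(V − nb)/(nR)
P + a n²/V² = 24.0 + (6.79)(5.91)²/(11.5)² = 25.793 atm
V − nb = 11.5 − (5.91)(0.0560) = 11.169 L
T = (25.793)(11.169)/((5.91)(0.08206)) = 594.0 K

T ≈ 594.0 K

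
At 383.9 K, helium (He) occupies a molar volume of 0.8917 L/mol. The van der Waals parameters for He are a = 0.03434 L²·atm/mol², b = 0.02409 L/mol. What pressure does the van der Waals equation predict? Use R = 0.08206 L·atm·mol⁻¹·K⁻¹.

P = RT/(V_m − b) − a/V_m²
RT/(V_m − b) = (0.08206)(383.9)/(0.8917 − 0.02409) = 31.503/0.86761 = 36.310 atm
a/V_m² = 0.03434/(0.8917)² = 0.043188 atm
P = 36.310 − 0.043188 = 36.27 atm

P ≈ 36.27 atm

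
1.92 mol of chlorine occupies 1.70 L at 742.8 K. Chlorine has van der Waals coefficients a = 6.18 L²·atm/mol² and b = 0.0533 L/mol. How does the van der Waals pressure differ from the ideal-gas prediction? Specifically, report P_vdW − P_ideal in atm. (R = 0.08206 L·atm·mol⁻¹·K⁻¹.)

ΔP ≈ -3.473 atm

Ideal: P_ideal = nRT/V = (1.92)(0.08206)(742.8)/1.70 = 68.8424 atm
vdW: P = nRT/(V − nb) − a n²/V² = 117.032/1.59766 − 22.7820/2.89000 = 73.2521 − 7.88304 = 65.3691 atm
ΔP = 65.3691 − 68.8424 = -3.473 atm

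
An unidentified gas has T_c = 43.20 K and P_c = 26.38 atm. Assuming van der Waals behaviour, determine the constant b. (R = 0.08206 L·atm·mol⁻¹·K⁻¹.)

b ≈ 0.01680 L/mol

From T_c = 8a/(27Rb) and P_c = a/(27b²): b = R T_c/(8 P_c).
b = (0.08206)(43.20)/(8×26.38) = 3.5450/211.04 = 0.01680 L/mol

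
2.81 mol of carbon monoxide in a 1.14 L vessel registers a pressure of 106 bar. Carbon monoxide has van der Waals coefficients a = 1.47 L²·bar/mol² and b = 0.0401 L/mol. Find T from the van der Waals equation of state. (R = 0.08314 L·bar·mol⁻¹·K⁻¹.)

T ≈ 505.4 K

T = (P + a n²/V²)(V − nb)/(nR)
P + a n²/V² = 106 + (1.47)(2.81)²/(1.14)² = 114.93 bar
V − nb = 1.14 − (2.81)(0.0401) = 1.0273 L
T = (114.93)(1.0273)/((2.81)(0.08314)) = 505.4 K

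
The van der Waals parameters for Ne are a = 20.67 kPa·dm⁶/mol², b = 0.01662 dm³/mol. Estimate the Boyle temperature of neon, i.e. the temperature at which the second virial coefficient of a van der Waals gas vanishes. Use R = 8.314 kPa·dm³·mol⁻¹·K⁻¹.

T_B ≈ 149.6 K

For a van der Waals gas the second virial coefficient B₂ = b − a/(RT) vanishes at T_B = a/(Rb).
T_B = 20.67/(8.314×0.01662) = 20.67/0.13818 = 149.6 K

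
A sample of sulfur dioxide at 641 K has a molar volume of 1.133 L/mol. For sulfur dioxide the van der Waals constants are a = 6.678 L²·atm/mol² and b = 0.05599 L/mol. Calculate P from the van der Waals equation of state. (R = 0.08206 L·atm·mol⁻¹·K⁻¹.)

P = RT/(V_m − b) − a/V_m²
RT/(V_m − b) = (0.08206)(641)/(1.133 − 0.05599) = 52.600/1.0770 = 48.839 atm
a/V_m² = 6.678/(1.133)² = 5.2022 atm
P = 48.839 − 5.2022 = 43.64 atm

P ≈ 43.64 atm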